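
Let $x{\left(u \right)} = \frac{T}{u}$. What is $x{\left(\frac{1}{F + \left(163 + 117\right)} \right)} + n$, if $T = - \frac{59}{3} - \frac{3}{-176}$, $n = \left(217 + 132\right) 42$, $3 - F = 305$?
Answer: $\frac{362167}{24} \approx 15090.0$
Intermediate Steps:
$F = -302$ ($F = 3 - 305 = -302$)
$n = 14658$ ($n = 349 \cdot 42 = 14658$)
$T = - \frac{10375}{528}$ ($T = \left(-59\right) \frac{1}{3} - - \frac{3}{176} = - \frac{59}{3} + \frac{3}{176} = - \frac{10375}{528} \approx -19.65$)
$x{\left(u \right)} = - \frac{10375}{528 u}$
$x{\left(\frac{1}{F + \left(163 + 117\right)} \right)} + n = - \frac{10375}{528 \frac{1}{-302 + \left(163 + 117\right)}} + 14658 = - \frac{10375}{528 \frac{1}{-302 + 280}} + 14658 = - \frac{10375}{528 \frac{1}{-22}} + 14658 = - \frac{10375}{528 \left(- \frac{1}{22}\right)} + 14658 = \left(- \frac{10375}{528}\right) \left(-22\right) + 14658 = \frac{10375}{24} + 14658 = \frac{362167}{24}$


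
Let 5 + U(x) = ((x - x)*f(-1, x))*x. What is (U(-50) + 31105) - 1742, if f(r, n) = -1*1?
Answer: 29358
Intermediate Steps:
f(r, n) = -1
U(x) = -5 (U(x) = -5 + ((x - x)*(-1))*x = -5 + (0*(-1))*x = -5 + 0*x = -5 + 0 = -5)
(U(-50) + 31105) - 1742 = (-5 + 31105) - 1742 = 31100 - 1742 = 29358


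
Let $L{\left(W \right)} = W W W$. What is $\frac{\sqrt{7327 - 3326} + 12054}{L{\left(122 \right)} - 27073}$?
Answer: $\frac{12054}{1788775} + \frac{\sqrt{4001}}{1788775} \approx 0.0067741$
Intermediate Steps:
$L{\left(W \right)} = W^{3}$ ($L{\left(W \right)} = W^{2} W = W^{3}$)
$\frac{\sqrt{7327 - 3326} + 12054}{L{\left(122 \right)} - 27073} = \frac{\sqrt{7327 - 3326} + 12054}{122^{3} - 27073} = \frac{\sqrt{4001} + 12054}{1815848 - 27073} = \frac{12054 + \sqrt{4001}}{1788775} = \left(12054 + \sqrt{4001}\right) \frac{1}{1788775} = \frac{12054}{1788775} + \frac{\sqrt{4001}}{1788775}$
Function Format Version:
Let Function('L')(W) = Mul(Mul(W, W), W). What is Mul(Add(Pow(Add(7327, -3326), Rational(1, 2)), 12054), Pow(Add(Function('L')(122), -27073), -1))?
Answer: Add(Rational(12054, 1788775), Mul(Rational(1, 1788775), Pow(4001, Rational(1, 2)))) ≈ 0.0067741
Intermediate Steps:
Function('L')(W) = Pow(W, 3) (Function('L')(W) = Mul(Pow(W, 2), W) = Pow(W, 3))
Mul(Add(Pow(Add(7327, -3326), Rational(1, 2)), 12054), Pow(Add(Function('L')(122), -27073), -1)) = Mul(Add(Pow(Add(7327, -3326), Rational(1, 2)), 12054), Pow(Add(Pow(122, 3), -27073), -1)) = Mul(Add(Pow(4001, Rational(1, 2)), 12054), Pow(Add(1815848, -27073), -1)) = Mul(Add(12054, Pow(4001, Rational(1, 2))), Pow(1788775, -1)) = Mul(Add(12054, Pow(4001, Rational(1, 2))), Rational(1, 1788775)) = Add(Rational(12054, 1788775), Mul(Rational(1, 1788775), Pow(4001, Rational(1, 2))))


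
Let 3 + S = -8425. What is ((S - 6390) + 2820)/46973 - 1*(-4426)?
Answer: 207890500/46973 ≈ 4425.7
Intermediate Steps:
S = -8428 (S = -3 - 8425 = -8428)
((S - 6390) + 2820)/46973 - 1*(-4426) = ((-8428 - 6390) + 2820)/46973 - 1*(-4426) = (-14818 + 2820)*(1/46973) + 4426 = -11998*1/46973 + 4426 = -11998/46973 + 4426 = 207890500/46973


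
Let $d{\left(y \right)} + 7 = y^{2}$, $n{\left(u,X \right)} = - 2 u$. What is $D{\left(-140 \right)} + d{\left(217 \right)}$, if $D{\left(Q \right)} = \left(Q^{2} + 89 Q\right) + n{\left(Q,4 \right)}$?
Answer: $54502$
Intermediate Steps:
$d{\left(y \right)} = -7 + y^{2}$
$D{\left(Q \right)} = Q^{2} + 87 Q$ ($D{\left(Q \right)} = \left(Q^{2} + 89 Q\right) - 2 Q = Q^{2} + 87 Q$)
$D{\left(-140 \right)} + d{\left(217 \right)} = - 140 \left(87 - 140\right) - \left(7 - 217^{2}\right) = \left(-140\right) \left(-53\right) + \left(-7 + 47089\right) = 7420 + 47082 = 54502$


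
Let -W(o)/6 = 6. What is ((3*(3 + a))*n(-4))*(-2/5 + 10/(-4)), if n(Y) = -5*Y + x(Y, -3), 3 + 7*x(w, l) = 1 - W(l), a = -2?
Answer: -7569/35 ≈ -216.26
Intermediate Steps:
W(o) = -36 (W(o) = -6*6 = -36)
x(w, l) = 34/7 (x(w, l) = -3/7 + (1 - 1*(-36))/7 = -3/7 + (1 + 36)/7 = -3/7 + (1/7)*37 = -3/7 + 37/7 = 34/7)
n(Y) = 34/7 - 5*Y (n(Y) = -5*Y + 34/7 = 34/7 - 5*Y)
((3*(3 + a))*n(-4))*(-2/5 + 10/(-4)) = ((3*(3 - 2))*(34/7 - 5*(-4)))*(-2/5 + 10/(-4)) = ((3*1)*(34/7 + 20))*(-2*1/5 + 10*(-1/4)) = (3*(174/7))*(-2/5 - 5/2) = (522/7)*(-29/10) = -7569/35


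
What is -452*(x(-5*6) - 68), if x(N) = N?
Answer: 44296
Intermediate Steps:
-452*(x(-5*6) - 68) = -452*(-5*6 - 68) = -452*(-30 - 68) = -452*(-98) = 44296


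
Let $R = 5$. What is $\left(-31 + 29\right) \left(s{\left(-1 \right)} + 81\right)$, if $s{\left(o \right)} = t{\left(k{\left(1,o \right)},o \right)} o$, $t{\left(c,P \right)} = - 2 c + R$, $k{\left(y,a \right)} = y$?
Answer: $-156$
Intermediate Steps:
$t{\left(c,P \right)} = 5 - 2 c$ ($t{\left(c,P \right)} = - 2 c + 5 = 5 - 2 c$)
$s{\left(o \right)} = 3 o$ ($s{\left(o \right)} = \left(5 - 2\right) o = 3 o$)
$\left(-31 + 29\right) \left(s{\left(-1 \right)} + 81\right) = \left(-31 + 29\right) \left(3 \left(-1\right) + 81\right) = - 2 \left(-3 + 81\right) = \left(-2\right) 78 = -156$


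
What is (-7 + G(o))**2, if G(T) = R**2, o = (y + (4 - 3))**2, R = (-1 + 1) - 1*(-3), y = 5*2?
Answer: 4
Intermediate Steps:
y = 10
R = 3 (R = 0 + 3 = 3)
o = 121 (o = (10 + (4 - 3))**2 = (10 + 1)**2 = 11**2 = 121)
G(T) = 9 (G(T) = 3**2 = 9)
(-7 + G(o))**2 = (-7 + 9)**2 = 2**2 = 4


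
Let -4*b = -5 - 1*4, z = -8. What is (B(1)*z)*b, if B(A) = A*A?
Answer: -18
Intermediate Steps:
b = 9/4 (b = -(-5 - 1*4)/4 = -(-5 - 4)/4 = -¼*(-9) = 9/4 ≈ 2.2500)
B(A) = A²
(B(1)*z)*b = (1²*(-8))*(9/4) = (1*(-8))*(9/4) = -8*9/4 = -18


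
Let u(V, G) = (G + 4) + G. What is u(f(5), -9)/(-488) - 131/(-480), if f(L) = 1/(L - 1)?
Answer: 8831/29280 ≈ 0.30161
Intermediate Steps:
f(L) = 1/(-1 + L)
u(V, G) = 4 + 2*G (u(V, G) = (4 + G) + G = 4 + 2*G)
u(f(5), -9)/(-488) - 131/(-480) = (4 + 2*(-9))/(-488) - 131/(-480) = (4 - 18)*(-1/488) - 131*(-1/480) = -14*(-1/488) + 131/480 = 7/244 + 131/480 = 8831/29280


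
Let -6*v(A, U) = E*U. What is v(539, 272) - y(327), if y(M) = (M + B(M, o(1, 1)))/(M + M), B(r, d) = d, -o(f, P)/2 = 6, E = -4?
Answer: 118277/654 ≈ 180.85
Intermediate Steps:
o(f, P) = -12 (o(f, P) = -2*6 = -12)
v(A, U) = 2*U/3 (v(A, U) = -(-2)*U/3 = 2*U/3)
y(M) = (-12 + M)/(2*M) (y(M) = (M - 12)/(M + M) = (-12 + M)/((2*M)) = (-12 + M)*(1/(2*M)) = (-12 + M)/(2*M))
v(539, 272) - y(327) = (2/3)*272 - (-12 + 327)/(2*327) = 544/3 - 315/(2*327) = 544/3 - 1*105/218 = 544/3 - 105/218 = 118277/654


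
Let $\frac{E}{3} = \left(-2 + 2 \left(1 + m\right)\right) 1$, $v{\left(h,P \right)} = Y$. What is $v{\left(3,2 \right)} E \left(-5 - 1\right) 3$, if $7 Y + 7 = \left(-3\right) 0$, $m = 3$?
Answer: $324$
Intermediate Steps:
$Y = -1$ ($Y = -1 + \frac{\left(-3\right) 0}{7} = -1 + \frac{1}{7} \cdot 0 = -1 + 0 = -1$)
$v{\left(h,P \right)} = -1$
$E = 18$ ($E = 3 \left(-2 + 2 \left(1 + 3\right)\right) 1 = 3 \left(-2 + 2 \cdot 4\right) 1 = 3 \left(-2 + 8\right) 1 = 3 \cdot 6 \cdot 1 = 3 \cdot 6 = 18$)
$v{\left(3,2 \right)} E \left(-5 - 1\right) 3 = \left(-1\right) 18 \left(-5 - 1\right) 3 = - 18 \left(\left(-6\right) 3\right) = \left(-18\right) \left(-18\right) = 324$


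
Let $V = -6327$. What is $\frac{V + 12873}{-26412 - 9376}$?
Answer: $- \frac{3273}{17894} \approx -0.18291$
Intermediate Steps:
$\frac{V + 12873}{-26412 - 9376} = \frac{-6327 + 12873}{-26412 - 9376} = \frac{6546}{-35788} = 6546 \left(- \frac{1}{35788}\right) = - \frac{3273}{17894}$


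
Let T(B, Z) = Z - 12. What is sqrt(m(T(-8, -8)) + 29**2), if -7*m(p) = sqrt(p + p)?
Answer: sqrt(41209 - 14*I*sqrt(10))/7 ≈ 29.0 - 0.015578*I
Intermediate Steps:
T(B, Z) = -12 + Z
m(p) = -sqrt(2)*sqrt(p)/7 (m(p) = -sqrt(p + p)/7 = -sqrt(2)*sqrt(p)/7)
sqrt(m(T(-8, -8)) + 29**2) = sqrt(-sqrt(2)*sqrt(-12 - 8)/7 + 29**2) = sqrt(-sqrt(2)*sqrt(-20)/7 + 841) = sqrt(-sqrt(2)*2*I*sqrt(5)/7 + 841) = sqrt(-2*I*sqrt(10)/7 + 841) = sqrt(841 - 2*I*sqrt(10)/7)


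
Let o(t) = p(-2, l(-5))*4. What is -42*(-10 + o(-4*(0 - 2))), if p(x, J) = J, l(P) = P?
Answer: 1260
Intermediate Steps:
o(t) = -20 (o(t) = -5*4 = -20)
-42*(-10 + o(-4*(0 - 2))) = -42*(-10 - 20) = -42*(-30) = 1260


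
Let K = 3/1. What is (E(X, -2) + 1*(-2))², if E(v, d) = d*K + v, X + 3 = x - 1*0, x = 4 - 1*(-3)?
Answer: 16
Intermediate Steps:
x = 7 (x = 4 + 3 = 7)
K = 3 (K = 3*1 = 3)
X = 4 (X = -3 + (7 - 1*0) = -3 + (7 + 0) = -3 + 7 = 4)
E(v, d) = v + 3*d (E(v, d) = d*3 + v = 3*d + v = v + 3*d)
(E(X, -2) + 1*(-2))² = ((4 + 3*(-2)) + 1*(-2))² = ((4 - 6) - 2)² = (-2 - 2)² = (-4)² = 16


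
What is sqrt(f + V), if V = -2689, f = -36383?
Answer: 4*I*sqrt(2442) ≈ 197.67*I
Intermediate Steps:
sqrt(f + V) = sqrt(-36383 - 2689) = sqrt(-39072) = 4*I*sqrt(2442)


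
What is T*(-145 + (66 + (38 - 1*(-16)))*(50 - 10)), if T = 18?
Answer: 83790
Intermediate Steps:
T*(-145 + (66 + (38 - 1*(-16)))*(50 - 10)) = 18*(-145 + (66 + (38 - 1*(-16)))*(50 - 10)) = 18*(-145 + (66 + (38 + 16))*40) = 18*(-145 + (66 + 54)*40) = 18*(-145 + 120*40) = 18*(-145 + 4800) = 18*4655 = 83790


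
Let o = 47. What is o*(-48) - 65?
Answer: -2321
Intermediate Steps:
o*(-48) - 65 = 47*(-48) - 65 = -2256 - 65 = -2321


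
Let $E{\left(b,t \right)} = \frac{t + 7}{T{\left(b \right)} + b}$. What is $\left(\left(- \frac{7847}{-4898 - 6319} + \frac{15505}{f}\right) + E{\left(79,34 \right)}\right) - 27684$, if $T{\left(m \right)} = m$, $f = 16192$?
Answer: $- \frac{397194365087281}{14348427456} \approx -27682.0$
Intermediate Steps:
$E{\left(b,t \right)} = \frac{7 + t}{2 b}$ ($E{\left(b,t \right)} = \frac{t + 7}{b + b} = \frac{7 + t}{2 b}$)
$\left(\left(- \frac{7847}{-4898 - 6319} + \frac{15505}{f}\right) + E{\left(79,34 \right)}\right) - 27684 = \left(\left(- \frac{7847}{-4898 - 6319} + \frac{15505}{16192}\right) + \frac{7 + 34}{2 \cdot 79}\right) - 27684 = \left(\left(- \frac{7847}{-4898 - 6319} + 15505 \cdot \frac{1}{16192}\right) + \frac{1}{2} \cdot \frac{1}{79} \cdot 41\right) - 27684 = \left(\left(- \frac{7847}{-11217} + \frac{15505}{16192}\right) + \frac{41}{158}\right) - 27684 = \left(\left(\left(-7847\right) \left(- \frac{1}{11217}\right) + \frac{15505}{16192}\right) + \frac{41}{158}\right) - 27684 = \left(\left(\frac{7847}{11217} + \frac{15505}{16192}\right) + \frac{41}{158}\right) - 27684 = \left(\frac{300978209}{181625664} + \frac{41}{158}\right) - 27684 = \frac{27500604623}{14348427456} - 27684 = - \frac{397194365087281}{14348427456}$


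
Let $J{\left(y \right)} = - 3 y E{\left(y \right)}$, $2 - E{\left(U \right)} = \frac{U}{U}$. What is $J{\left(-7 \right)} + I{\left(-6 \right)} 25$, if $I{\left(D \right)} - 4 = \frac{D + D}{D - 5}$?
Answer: $\frac{1631}{11} \approx 148.27$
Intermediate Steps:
$I{\left(D \right)} = 4 + \frac{2 D}{-5 + D}$ ($I{\left(D \right)} = 4 + \frac{D + D}{D - 5} = 4 + \frac{2 D}{-5 + D}$)
$E{\left(U \right)} = 1$ ($E{\left(U \right)} = 2 - \frac{U}{U} = 2 - 1 = 1$)
$J{\left(y \right)} = - 3 y$ ($J{\left(y \right)} = - 3 y 1 = - 3 y$)
$J{\left(-7 \right)} + I{\left(-6 \right)} 25 = \left(-3\right) \left(-7\right) + \frac{2 \left(-10 + 3 \left(-6\right)\right)}{-5 - 6} \cdot 25 = 21 + \frac{2 \left(-10 - 18\right)}{-11} \cdot 25 = 21 + 2 \left(- \frac{1}{11}\right) \left(-28\right) 25 = 21 + \frac{56}{11} \cdot 25 = 21 + \frac{1400}{11} = \frac{1631}{11}$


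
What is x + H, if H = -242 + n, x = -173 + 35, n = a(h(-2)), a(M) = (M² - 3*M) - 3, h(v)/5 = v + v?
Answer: 77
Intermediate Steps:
h(v) = 10*v (h(v) = 5*(v + v) = 5*(2*v) = 10*v)
a(M) = -3 + M² - 3*M
n = 457 (n = -3 + (10*(-2))² - 30*(-2) = -3 + (-20)² - 3*(-20) = -3 + 400 + 60 = 457)
x = -138
H = 215 (H = -242 + 457 = 215)
x + H = -138 + 215 = 77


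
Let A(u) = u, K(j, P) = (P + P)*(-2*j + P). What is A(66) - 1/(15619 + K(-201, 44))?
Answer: 3621221/54867 ≈ 66.000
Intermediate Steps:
K(j, P) = 2*P*(P - 2*j) (K(j, P) = (2*P)*(P - 2*j) = 2*P*(P - 2*j))
A(66) - 1/(15619 + K(-201, 44)) = 66 - 1/(15619 + 2*44*(44 - 2*(-201))) = 66 - 1/(15619 + 2*44*(44 + 402)) = 66 - 1/(15619 + 2*44*446) = 66 - 1/(15619 + 39248) = 66 - 1/54867 = 3621221/54867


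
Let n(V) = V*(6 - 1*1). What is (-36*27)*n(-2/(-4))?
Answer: -2430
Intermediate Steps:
n(V) = 5*V (n(V) = V*(6 - 1) = V*5 = 5*V)
(-36*27)*n(-2/(-4)) = (-36*27)*(5*(-2/(-4))) = -4860*(-2*(-1/4)) = -4860/2 = -972*5/2 = -2430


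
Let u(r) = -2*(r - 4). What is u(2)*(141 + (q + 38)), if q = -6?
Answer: 692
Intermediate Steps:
u(r) = 8 - 2*r (u(r) = -2*(-4 + r) = 8 - 2*r)
u(2)*(141 + (q + 38)) = (8 - 2*2)*(141 + (-6 + 38)) = (8 - 4)*(141 + 32) = 4*173 = 692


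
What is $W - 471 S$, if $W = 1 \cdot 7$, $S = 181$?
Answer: $-85244$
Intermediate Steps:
$W = 7$
$W - 471 S = 7 - 85251 = -85244$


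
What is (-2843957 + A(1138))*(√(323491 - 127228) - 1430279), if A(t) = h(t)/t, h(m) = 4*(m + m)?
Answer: 4067640531771 - 25595541*√2423 ≈ 4.0664e+12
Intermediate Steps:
h(m) = 8*m (h(m) = 4*(2*m) = 8*m)
A(t) = 8 (A(t) = (8*t)/t = 8)
(-2843957 + A(1138))*(√(323491 - 127228) - 1430279) = (-2843957 + 8)*(√(323491 - 127228) - 1430279) = -2843949*(√196263 - 1430279) = -2843949*(9*√2423 - 1430279) = -2843949*(-1430279 + 9*√2423) = 4067640531771 - 25595541*√2423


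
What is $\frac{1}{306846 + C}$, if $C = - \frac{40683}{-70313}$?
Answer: $\frac{70313}{21575303481} \approx 3.259 \cdot 10^{-6}$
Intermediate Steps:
$C = \frac{40683}{70313}$ ($C = \left(-40683\right) \left(- \frac{1}{70313}\right) = \frac{40683}{70313} \approx 0.5786$)
$\frac{1}{306846 + C} = \frac{1}{306846 + \frac{40683}{70313}} = \frac{1}{\frac{21575303481}{70313}} = \frac{70313}{21575303481}$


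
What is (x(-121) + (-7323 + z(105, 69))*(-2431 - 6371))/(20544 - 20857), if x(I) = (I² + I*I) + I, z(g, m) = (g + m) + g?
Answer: -62030449/313 ≈ -1.9818e+5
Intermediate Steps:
z(g, m) = m + 2*g
x(I) = I + 2*I² (x(I) = (I² + I²) + I = 2*I² + I = I + 2*I²)
(x(-121) + (-7323 + z(105, 69))*(-2431 - 6371))/(20544 - 20857) = (-121*(1 + 2*(-121)) + (-7323 + (69 + 2*105))*(-2431 - 6371))/(20544 - 20857) = (-121*(1 - 242) + (-7323 + (69 + 210))*(-8802))/(-313) = (-121*(-241) + (-7323 + 279)*(-8802))*(-1/313) = (29161 - 7044*(-8802))*(-1/313) = (29161 + 62001288)*(-1/313) = 62030449*(-1/313) = -62030449/313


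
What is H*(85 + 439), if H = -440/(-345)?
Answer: 46112/69 ≈ 668.29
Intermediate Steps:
H = 88/69 (H = -440*(-1/345) = 88/69 ≈ 1.2754)
H*(85 + 439) = 88*(85 + 439)/69 = (88/69)*524 = 46112/69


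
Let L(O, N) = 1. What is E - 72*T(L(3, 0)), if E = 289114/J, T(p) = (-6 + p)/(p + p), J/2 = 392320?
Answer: 70762157/392320 ≈ 180.37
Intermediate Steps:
J = 784640 (J = 2*392320 = 784640)
T(p) = (-6 + p)/(2*p) (T(p) = (-6 + p)/((2*p)) = (-6 + p)*(1/(2*p)) = (-6 + p)/(2*p))
E = 144557/392320 (E = 289114/784640 = 289114*(1/784640) = 144557/392320 ≈ 0.36847)
E - 72*T(L(3, 0)) = 144557/392320 - 36*(-6 + 1)/1 = 144557/392320 - 36*(-5) = 144557/392320 - 72*(-5/2) = 144557/392320 + 180 = 70762157/392320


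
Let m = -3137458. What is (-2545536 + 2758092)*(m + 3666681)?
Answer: 112489523988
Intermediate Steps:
(-2545536 + 2758092)*(m + 3666681) = (-2545536 + 2758092)*(-3137458 + 3666681) = 212556*529223 = 112489523988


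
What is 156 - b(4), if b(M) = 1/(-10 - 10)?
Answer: 3121/20 ≈ 156.05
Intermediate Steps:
b(M) = -1/20 (b(M) = 1/(-20) = -1/20)
156 - b(4) = 156 - 1*(-1/20) = 156 + 1/20 = 3121/20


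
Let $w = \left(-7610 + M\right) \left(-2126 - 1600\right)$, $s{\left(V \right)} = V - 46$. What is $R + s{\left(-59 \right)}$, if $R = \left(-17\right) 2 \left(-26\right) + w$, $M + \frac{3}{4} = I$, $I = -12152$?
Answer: $\frac{147273571}{2} \approx 7.3637 \cdot 10^{7}$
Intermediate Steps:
$M = - \frac{48611}{4}$ ($M = - \frac{3}{4} - 12152 = - \frac{48611}{4} \approx -12153.0$)
$s{\left(V \right)} = -46 + V$
$w = \frac{147272013}{2}$ ($w = \left(-7610 - \frac{48611}{4}\right) \left(-2126 - 1600\right) = \left(- \frac{79051}{4}\right) \left(-3726\right) = \frac{147272013}{2} \approx 7.3636 \cdot 10^{7}$)
$R = \frac{147273781}{2}$ ($R = \left(-17\right) 2 \left(-26\right) + \frac{147272013}{2} = \left(-34\right) \left(-26\right) + \frac{147272013}{2} = 884 + \frac{147272013}{2} = \frac{147273781}{2} \approx 7.3637 \cdot 10^{7}$)
$R + s{\left(-59 \right)} = \frac{147273781}{2} - 105 = \frac{147273571}{2}$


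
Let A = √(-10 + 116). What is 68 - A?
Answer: 68 - √106 ≈ 57.704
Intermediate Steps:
A = √106 ≈ 10.296
68 - A = 68 - √106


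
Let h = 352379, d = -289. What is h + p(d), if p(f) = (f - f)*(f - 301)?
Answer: 352379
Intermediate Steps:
p(f) = 0 (p(f) = 0*(-301 + f) = 0)
h + p(d) = 352379 + 0 = 352379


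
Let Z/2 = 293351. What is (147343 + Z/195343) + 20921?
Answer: 32869781254/195343 ≈ 1.6827e+5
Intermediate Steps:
Z = 586702 (Z = 2*293351 = 586702)
(147343 + Z/195343) + 20921 = (147343 + 586702/195343) + 20921 = 28783010351/195343 + 20921 = 32869781254/195343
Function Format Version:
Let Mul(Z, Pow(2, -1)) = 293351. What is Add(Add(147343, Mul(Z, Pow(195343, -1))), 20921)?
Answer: Rational(32869781254, 195343) ≈ 1.6827e+5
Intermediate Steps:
Z = 586702 (Z = Mul(2, 293351) = 586702)
Add(Add(147343, Mul(Z, Pow(195343, -1))), 20921) = Add(Add(147343, Mul(586702, Pow(195343, -1))), 20921) = Add(Add(147343, Mul(586702, Rational(1, 195343))), 20921) = Add(Add(147343, Rational(586702, 195343)), 20921) = Add(Rational(28783010351, 195343), 20921) = Rational(32869781254, 195343)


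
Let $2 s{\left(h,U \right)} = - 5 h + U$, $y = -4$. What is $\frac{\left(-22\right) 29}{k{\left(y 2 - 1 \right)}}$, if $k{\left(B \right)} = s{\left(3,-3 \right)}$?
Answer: $\frac{638}{9} \approx 70.889$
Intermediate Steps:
$s{\left(h,U \right)} = \frac{U}{2} - \frac{5 h}{2}$ ($s{\left(h,U \right)} = \frac{- 5 h + U}{2} = \frac{U - 5 h}{2} = \frac{U}{2} - \frac{5 h}{2}$)
$k{\left(B \right)} = -9$ ($k{\left(B \right)} = \frac{1}{2} \left(-3\right) - \frac{15}{2} = - \frac{3}{2} - \frac{15}{2} = -9$)
$\frac{\left(-22\right) 29}{k{\left(y 2 - 1 \right)}} = \frac{\left(-22\right) 29}{-9} = \left(-638\right) \left(- \frac{1}{9}\right) = \frac{638}{9}$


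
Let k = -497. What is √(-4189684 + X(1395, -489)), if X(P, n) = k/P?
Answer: I*√905914499935/465 ≈ 2046.9*I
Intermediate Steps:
X(P, n) = -497/P
√(-4189684 + X(1395, -489)) = √(-4189684 - 497/1395) = √(-5844609677/1395) = I*√905914499935/465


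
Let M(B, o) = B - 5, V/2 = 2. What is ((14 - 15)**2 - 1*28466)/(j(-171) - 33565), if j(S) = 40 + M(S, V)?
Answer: 28465/33701 ≈ 0.84463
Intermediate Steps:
V = 4 (V = 2*2 = 4)
M(B, o) = -5 + B
j(S) = 35 + S (j(S) = 40 + (-5 + S) = 35 + S)
((14 - 15)**2 - 1*28466)/(j(-171) - 33565) = ((14 - 15)**2 - 1*28466)/((35 - 171) - 33565) = ((-1)**2 - 28466)/(-136 - 33565) = (1 - 28466)/(-33701) = -28465*(-1/33701) = 28465/33701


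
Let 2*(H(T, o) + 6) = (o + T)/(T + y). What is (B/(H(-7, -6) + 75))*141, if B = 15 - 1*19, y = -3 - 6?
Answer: -18048/2221 ≈ -8.1261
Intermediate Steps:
y = -9
H(T, o) = -6 + (T + o)/(2*(-9 + T)) (H(T, o) = -6 + ((o + T)/(T - 9))/2 = -6 + ((T + o)/(-9 + T))/2 = -6 + (T + o)/(2*(-9 + T)))
B = -4 (B = 15 - 19 = -4)
(B/(H(-7, -6) + 75))*141 = -4/((108 - 6 - 11*(-7))/(2*(-9 - 7)) + 75)*141 = -4/((½)*(108 - 6 + 77)/(-16) + 75)*141 = -4/((½)*(-1/16)*179 + 75)*141 = -4/(-179/32 + 75)*141 = -4/2221/32*141 = -4*32/2221*141 = -128/2221*141 = -18048/2221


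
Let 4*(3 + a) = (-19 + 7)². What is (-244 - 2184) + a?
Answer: -2395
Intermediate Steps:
a = 33 (a = -3 + (-19 + 7)²/4 = -3 + (¼)*(-12)² = -3 + (¼)*144 = -3 + 36 = 33)
(-244 - 2184) + a = (-244 - 2184) + 33 = -2428 + 33 = -2395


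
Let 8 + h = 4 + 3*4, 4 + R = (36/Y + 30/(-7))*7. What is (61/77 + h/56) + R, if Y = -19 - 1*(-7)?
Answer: -4163/77 ≈ -54.065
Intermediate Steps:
Y = -12 (Y = -19 + 7 = -12)
R = -55 (R = -4 + (36/(-12) + 30/(-7))*7 = -4 + (36*(-1/12) + 30*(-⅐))*7 = -4 + (-3 - 30/7)*7 = -4 - 51/7*7 = -4 - 51 = -55)
h = 8 (h = -8 + (4 + 3*4) = -8 + (4 + 12) = -8 + 16 = 8)
(61/77 + h/56) + R = (61/77 + 8/56) - 55 = (61*(1/77) + 8*(1/56)) - 55 = (61/77 + ⅐) - 55 = 72/77 - 55 = -4163/77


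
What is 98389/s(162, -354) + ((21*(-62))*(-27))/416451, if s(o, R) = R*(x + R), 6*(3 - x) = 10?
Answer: 2160141115/2475781364 ≈ 0.87251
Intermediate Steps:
x = 4/3 (x = 3 - ⅙*10 = 3 - 5/3 = 4/3 ≈ 1.3333)
s(o, R) = R*(4/3 + R)
98389/s(162, -354) + ((21*(-62))*(-27))/416451 = 98389/(((⅓)*(-354)*(4 + 3*(-354)))) + ((21*(-62))*(-27))/416451 = 98389/(((⅓)*(-354)*(4 - 1062))) - 1302*(-27)*(1/416451) = 98389/(((⅓)*(-354)*(-1058))) + 35154*(1/416451) = 98389/124844 + 1674/19831 = 2160141115/2475781364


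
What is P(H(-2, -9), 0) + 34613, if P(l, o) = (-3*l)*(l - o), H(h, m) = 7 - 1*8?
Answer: 34610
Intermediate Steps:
H(h, m) = -1 (H(h, m) = 7 - 8 = -1)
P(l, o) = -3*l*(l - o)
P(H(-2, -9), 0) + 34613 = 3*(-1)*(0 - 1*(-1)) + 34613 = 3*(-1)*(0 + 1) + 34613 = 3*(-1)*1 + 34613 = -3 + 34613 = 34610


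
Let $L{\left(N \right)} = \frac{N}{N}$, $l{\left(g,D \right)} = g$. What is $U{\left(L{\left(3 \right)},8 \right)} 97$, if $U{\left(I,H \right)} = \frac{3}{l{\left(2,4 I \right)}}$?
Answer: $\frac{291}{2} \approx 145.5$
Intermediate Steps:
$L{\left(N \right)} = 1$
$U{\left(I,H \right)} = \frac{3}{2}$
$U{\left(L{\left(3 \right)},8 \right)} 97 = \frac{3}{2} \cdot 97 = \frac{291}{2}$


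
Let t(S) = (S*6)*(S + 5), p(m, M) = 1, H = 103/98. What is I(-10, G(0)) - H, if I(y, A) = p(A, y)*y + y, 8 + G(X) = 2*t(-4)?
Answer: -2063/98 ≈ -21.051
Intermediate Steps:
H = 103/98 (H = 103*(1/98) = 103/98 ≈ 1.0510)
t(S) = 6*S*(5 + S) (t(S) = (6*S)*(5 + S) = 6*S*(5 + S))
G(X) = -56 (G(X) = -8 + 2*(6*(-4)*(5 - 4)) = -8 + 2*(6*(-4)*1) = -8 + 2*(-24) = -8 - 48 = -56)
I(y, A) = 2*y (I(y, A) = 1*y + y = y + y = 2*y)
I(-10, G(0)) - H = 2*(-10) - 1*103/98 = -20 - 103/98 = -2063/98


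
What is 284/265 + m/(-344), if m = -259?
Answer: 166331/91160 ≈ 1.8246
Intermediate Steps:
284/265 + m/(-344) = 284/265 - 259/(-344) = 284*(1/265) - 259*(-1/344) = 284/265 + 259/344 = 166331/91160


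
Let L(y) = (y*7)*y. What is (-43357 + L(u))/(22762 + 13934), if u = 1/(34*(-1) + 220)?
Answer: -1499978765/1269534816 ≈ -1.1815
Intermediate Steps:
u = 1/186 (u = 1/(-34 + 220) = 1/186 ≈ 0.0053763)
L(y) = 7*y² (L(y) = (7*y)*y = 7*y²)
(-43357 + L(u))/(22762 + 13934) = (-43357 + 7*(1/186)²)/(22762 + 13934) = (-43357 + 7*(1/34596))/36696 = (-43357 + 7/34596)*(1/36696) = -1499978765/34596*1/36696 = -1499978765/1269534816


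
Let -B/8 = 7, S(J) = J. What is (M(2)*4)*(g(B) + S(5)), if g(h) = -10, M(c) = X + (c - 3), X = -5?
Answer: 120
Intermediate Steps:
B = -56 (B = -8*7 = -56)
M(c) = -8 + c (M(c) = -5 + (c - 3) = -5 + (-3 + c) = -8 + c)
(M(2)*4)*(g(B) + S(5)) = ((-8 + 2)*4)*(-10 + 5) = -6*4*(-5) = -24*(-5) = 120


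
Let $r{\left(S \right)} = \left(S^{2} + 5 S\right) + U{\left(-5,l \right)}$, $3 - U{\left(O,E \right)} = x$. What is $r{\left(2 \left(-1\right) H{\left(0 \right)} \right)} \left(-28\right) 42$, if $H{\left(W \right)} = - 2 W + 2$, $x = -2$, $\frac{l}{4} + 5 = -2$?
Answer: $-1176$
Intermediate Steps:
$l = -28$ ($l = -20 + 4 \left(-2\right) = -20 - 8 = -28$)
$H{\left(W \right)} = 2 - 2 W$
$U{\left(O,E \right)} = 5$ ($U{\left(O,E \right)} = 3 - -2 = 3 + 2 = 5$)
$r{\left(S \right)} = 5 + S^{2} + 5 S$ ($r{\left(S \right)} = \left(S^{2} + 5 S\right) + 5 = 5 + S^{2} + 5 S$)
$r{\left(2 \left(-1\right) H{\left(0 \right)} \right)} \left(-28\right) 42 = \left(5 + \left(2 \left(-1\right) \left(2 - 0\right)\right)^{2} + 5 \cdot 2 \left(-1\right) \left(2 - 0\right)\right) \left(-28\right) 42 = \left(5 + \left(- 2 \left(2 + 0\right)\right)^{2} + 5 \left(- 2 \left(2 + 0\right)\right)\right) \left(-28\right) 42 = \left(5 + \left(\left(-2\right) 2\right)^{2} + 5 \left(\left(-2\right) 2\right)\right) \left(-28\right) 42 = \left(5 + \left(-4\right)^{2} + 5 \left(-4\right)\right) \left(-28\right) 42 = \left(5 + 16 - 20\right) \left(-28\right) 42 = 1 \left(-28\right) 42 = \left(-28\right) 42 = -1176$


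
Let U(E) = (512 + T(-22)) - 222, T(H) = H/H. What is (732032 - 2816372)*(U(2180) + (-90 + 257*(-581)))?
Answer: 310808443440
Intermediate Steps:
T(H) = 1
U(E) = 291 (U(E) = (512 + 1) - 222 = 513 - 222 = 291)
(732032 - 2816372)*(U(2180) + (-90 + 257*(-581))) = (732032 - 2816372)*(291 + (-90 + 257*(-581))) = -2084340*(291 + (-90 - 149317)) = -2084340*(291 - 149407) = -2084340*(-149116) = 310808443440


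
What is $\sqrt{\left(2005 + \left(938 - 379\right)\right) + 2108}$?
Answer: $8 \sqrt{73} \approx 68.352$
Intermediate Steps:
$\sqrt{\left(2005 + \left(938 - 379\right)\right) + 2108} = \sqrt{\left(2005 + 559\right) + 2108} = \sqrt{2564 + 2108} = \sqrt{4672} = 8 \sqrt{73}$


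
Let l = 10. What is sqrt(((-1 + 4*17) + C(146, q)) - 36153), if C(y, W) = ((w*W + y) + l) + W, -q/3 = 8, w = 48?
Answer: I*sqrt(37106) ≈ 192.63*I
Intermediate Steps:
q = -24 (q = -3*8 = -24)
C(y, W) = 10 + y + 49*W (C(y, W) = ((48*W + y) + 10) + W = ((y + 48*W) + 10) + W = (10 + y + 48*W) + W = 10 + y + 49*W)
sqrt(((-1 + 4*17) + C(146, q)) - 36153) = sqrt(((-1 + 4*17) + (10 + 146 + 49*(-24))) - 36153) = sqrt(((-1 + 68) + (10 + 146 - 1176)) - 36153) = sqrt((67 - 1020) - 36153) = sqrt(-953 - 36153) = sqrt(-37106) = I*sqrt(37106)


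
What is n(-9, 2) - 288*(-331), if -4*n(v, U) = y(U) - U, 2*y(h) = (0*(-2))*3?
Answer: 190657/2 ≈ 95329.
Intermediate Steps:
y(h) = 0 (y(h) = ((0*(-2))*3)/2 = (0*3)/2 = (½)*0 = 0)
n(v, U) = U/4 (n(v, U) = -(0 - U)/4 = -(-1)*U/4 = U/4)
n(-9, 2) - 288*(-331) = (¼)*2 - 288*(-331) = ½ + 95328 = 190657/2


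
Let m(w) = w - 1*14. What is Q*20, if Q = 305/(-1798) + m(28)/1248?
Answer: -444335/140244 ≈ -3.1683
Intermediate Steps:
m(w) = -14 + w (m(w) = w - 14 = -14 + w)
Q = -88867/560976 (Q = 305/(-1798) + (-14 + 28)/1248 = 305*(-1/1798) + 14*(1/1248) = -305/1798 + 7/624 = -88867/560976 ≈ -0.15842)
Q*20 = -88867/560976*20 = -444335/140244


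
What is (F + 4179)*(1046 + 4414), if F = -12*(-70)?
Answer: 27403740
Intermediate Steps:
F = 840
(F + 4179)*(1046 + 4414) = (840 + 4179)*(1046 + 4414) = 5019*5460 = 27403740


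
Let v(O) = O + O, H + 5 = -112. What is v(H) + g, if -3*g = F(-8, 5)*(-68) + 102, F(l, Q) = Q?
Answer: -464/3 ≈ -154.67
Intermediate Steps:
H = -117 (H = -5 - 112 = -117)
v(O) = 2*O
g = 238/3 (g = -(5*(-68) + 102)/3 = -(-340 + 102)/3 = -⅓*(-238) = 238/3 ≈ 79.333)
v(H) + g = 2*(-117) + 238/3 = -234 + 238/3 = -464/3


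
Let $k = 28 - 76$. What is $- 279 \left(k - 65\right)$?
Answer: $31527$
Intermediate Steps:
$k = -48$
$- 279 \left(k - 65\right) = - 279 \left(-48 - 65\right) = \left(-279\right) \left(-113\right) = 31527$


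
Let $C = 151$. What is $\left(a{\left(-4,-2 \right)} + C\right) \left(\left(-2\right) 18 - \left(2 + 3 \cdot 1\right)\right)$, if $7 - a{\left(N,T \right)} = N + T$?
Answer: $-6724$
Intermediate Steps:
$a{\left(N,T \right)} = 7 - N - T$ ($a{\left(N,T \right)} = 7 - \left(N + T\right) = 7 - N - T$)
$\left(a{\left(-4,-2 \right)} + C\right) \left(\left(-2\right) 18 - \left(2 + 3 \cdot 1\right)\right) = \left(\left(7 - -4 - -2\right) + 151\right) \left(\left(-2\right) 18 - \left(2 + 3 \cdot 1\right)\right) = \left(\left(7 + 4 + 2\right) + 151\right) \left(-36 - \left(2 + 3\right)\right) = \left(13 + 151\right) \left(-36 - 5\right) = 164 \left(-36 - 5\right) = 164 \left(-41\right) = -6724$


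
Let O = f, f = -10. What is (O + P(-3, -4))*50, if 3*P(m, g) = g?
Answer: -1700/3 ≈ -566.67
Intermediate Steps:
O = -10
P(m, g) = g/3
(O + P(-3, -4))*50 = (-10 + (⅓)*(-4))*50 = (-10 - 4/3)*50 = -34/3*50 = -1700/3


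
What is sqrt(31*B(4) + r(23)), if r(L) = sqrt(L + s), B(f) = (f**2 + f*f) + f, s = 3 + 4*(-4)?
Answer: sqrt(1116 + sqrt(10)) ≈ 33.454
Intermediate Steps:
s = -13 (s = 3 - 16 = -13)
B(f) = f + 2*f**2 (B(f) = (f**2 + f**2) + f = 2*f**2 + f = f + 2*f**2)
r(L) = sqrt(-13 + L) (r(L) = sqrt(L - 13) = sqrt(-13 + L))
sqrt(31*B(4) + r(23)) = sqrt(31*(4*(1 + 2*4)) + sqrt(-13 + 23)) = sqrt(31*(4*(1 + 8)) + sqrt(10)) = sqrt(31*(4*9) + sqrt(10)) = sqrt(31*36 + sqrt(10)) = sqrt(1116 + sqrt(10))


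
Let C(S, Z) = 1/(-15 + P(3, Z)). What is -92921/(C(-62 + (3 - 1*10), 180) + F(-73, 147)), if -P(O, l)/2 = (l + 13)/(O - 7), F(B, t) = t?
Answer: -15146123/23963 ≈ -632.06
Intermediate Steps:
P(O, l) = -2*(13 + l)/(-7 + O) (P(O, l) = -2*(l + 13)/(O - 7) = -2*(13 + l)/(-7 + O))
C(S, Z) = 1/(-17/2 + Z/2) (C(S, Z) = 1/(-15 + 2*(-13 - Z)/(-7 + 3)) = 1/(-15 + 2*(-13 - Z)/(-4)) = 1/(-15 + 2*(-¼)*(-13 - Z)) = 1/(-15 + (13/2 + Z/2)) = 1/(-17/2 + Z/2))
-92921/(C(-62 + (3 - 1*10), 180) + F(-73, 147)) = -92921/(2/(-17 + 180) + 147) = -92921/(2/163 + 147) = -92921/23963/163 = -92921*163/23963 = -15146123/23963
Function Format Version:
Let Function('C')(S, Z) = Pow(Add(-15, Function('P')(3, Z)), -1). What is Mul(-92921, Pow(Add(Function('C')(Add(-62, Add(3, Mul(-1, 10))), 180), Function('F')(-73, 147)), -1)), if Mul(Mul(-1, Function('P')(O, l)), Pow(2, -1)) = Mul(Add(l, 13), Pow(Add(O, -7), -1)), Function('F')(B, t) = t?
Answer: Rational(-15146123, 23963) ≈ -632.06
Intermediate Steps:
Function('P')(O, l) = Mul(-2, Pow(Add(-7, O), -1), Add(13, l)) (Function('P')(O, l) = Mul(-2, Mul(Add(l, 13), Pow(Add(O, -7), -1))) = Mul(-2, Mul(Add(13, l), Pow(Add(-7, O), -1))) = Mul(-2, Mul(Pow(Add(-7, O), -1), Add(13, l))) = Mul(-2, Pow(Add(-7, O), -1), Add(13, l)))
Function('C')(S, Z) = Pow(Add(Rational(-17, 2), Mul(Rational(1, 2), Z)), -1) (Function('C')(S, Z) = Pow(Add(-15, Mul(2, Pow(Add(-7, 3), -1), Add(-13, Mul(-1, Z)))), -1) = Pow(Add(-15, Mul(2, Pow(-4, -1), Add(-13, Mul(-1, Z)))), -1) = Pow(Add(-15, Mul(2, Rational(-1, 4), Add(-13, Mul(-1, Z)))), -1) = Pow(Add(-15, Add(Rational(13, 2), Mul(Rational(1, 2), Z))), -1) = Pow(Add(Rational(-17, 2), Mul(Rational(1, 2), Z)), -1))
Mul(-92921, Pow(Add(Function('C')(Add(-62, Add(3, Mul(-1, 10))), 180), Function('F')(-73, 147)), -1)) = Mul(-92921, Pow(Add(Mul(2, Pow(Add(-17, 180), -1)), 147), -1)) = Mul(-92921, Pow(Add(Mul(2, Pow(163, -1)), 147), -1)) = Mul(-92921, Pow(Add(Mul(2, Rational(1, 163)), 147), -1)) = Mul(-92921, Pow(Add(Rational(2, 163), 147), -1)) = Mul(-92921, Pow(Rational(23963, 163), -1)) = Mul(-92921, Rational(163, 23963)) = Rational(-15146123, 23963)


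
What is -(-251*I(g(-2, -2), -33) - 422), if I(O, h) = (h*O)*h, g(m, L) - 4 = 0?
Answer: 1093778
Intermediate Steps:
g(m, L) = 4 (g(m, L) = 4 + 0 = 4)
I(O, h) = O*h² (I(O, h) = (O*h)*h = O*h²)
-(-251*I(g(-2, -2), -33) - 422) = -(-1004*(-33)² - 422) = -(-1004*1089 - 422) = -(-251*4356 - 422) = -(-1093356 - 422) = -1*(-1093778) = 1093778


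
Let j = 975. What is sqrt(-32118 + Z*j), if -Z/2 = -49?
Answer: 6*sqrt(1762) ≈ 251.86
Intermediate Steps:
Z = 98 (Z = -2*(-49) = 98)
sqrt(-32118 + Z*j) = sqrt(-32118 + 98*975) = sqrt(-32118 + 95550) = sqrt(63432) = 6*sqrt(1762)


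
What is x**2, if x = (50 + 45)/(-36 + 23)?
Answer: 9025/169 ≈ 53.402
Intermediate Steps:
x = -95/13 (x = 95/(-13) = 95*(-1/13) = -95/13 ≈ -7.3077)
x**2 = (-95/13)**2 = 9025/169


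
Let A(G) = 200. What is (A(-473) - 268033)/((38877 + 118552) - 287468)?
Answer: 267833/130039 ≈ 2.0596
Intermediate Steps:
(A(-473) - 268033)/((38877 + 118552) - 287468) = (200 - 268033)/((38877 + 118552) - 287468) = -267833/(157429 - 287468) = -267833/(-130039) = -267833*(-1/130039) = 267833/130039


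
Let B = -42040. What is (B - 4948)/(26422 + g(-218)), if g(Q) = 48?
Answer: -23494/13235 ≈ -1.7751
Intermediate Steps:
(B - 4948)/(26422 + g(-218)) = (-42040 - 4948)/(26422 + 48) = -46988/26470 = -46988*1/26470 = -23494/13235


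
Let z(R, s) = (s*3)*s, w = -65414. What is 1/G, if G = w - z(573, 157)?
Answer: -1/139361 ≈ -7.1756e-6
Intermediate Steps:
z(R, s) = 3*s**2 (z(R, s) = (3*s)*s = 3*s**2)
G = -139361 (G = -65414 - 3*157**2 = -65414 - 3*24649 = -65414 - 1*73947 = -65414 - 73947 = -139361)
1/G = 1/(-139361) = -1/139361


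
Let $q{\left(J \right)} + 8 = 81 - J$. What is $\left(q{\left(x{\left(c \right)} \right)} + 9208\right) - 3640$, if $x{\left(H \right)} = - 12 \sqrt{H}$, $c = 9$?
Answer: $5677$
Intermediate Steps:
$q{\left(J \right)} = 73 - J$ ($q{\left(J \right)} = -8 - \left(-81 + J\right) = 73 - J$)
$\left(q{\left(x{\left(c \right)} \right)} + 9208\right) - 3640 = \left(\left(73 - - 12 \sqrt{9}\right) + 9208\right) - 3640 = \left(\left(73 - \left(-12\right) 3\right) + 9208\right) - 3640 = \left(\left(73 - -36\right) + 9208\right) - 3640 = \left(\left(73 + 36\right) + 9208\right) - 3640 = \left(109 + 9208\right) - 3640 = 9317 - 3640 = 5677$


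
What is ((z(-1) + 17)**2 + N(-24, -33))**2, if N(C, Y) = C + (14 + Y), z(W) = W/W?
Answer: 78961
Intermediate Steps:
z(W) = 1
N(C, Y) = 14 + C + Y
((z(-1) + 17)**2 + N(-24, -33))**2 = ((1 + 17)**2 + (14 - 24 - 33))**2 = (18**2 - 43)**2 = (324 - 43)**2 = 281**2 = 78961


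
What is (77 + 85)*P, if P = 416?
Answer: 67392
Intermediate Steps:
(77 + 85)*P = (77 + 85)*416 = 162*416 = 67392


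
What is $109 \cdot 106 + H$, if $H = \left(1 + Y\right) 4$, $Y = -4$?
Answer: $11542$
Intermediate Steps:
$H = -12$ ($H = \left(1 - 4\right) 4 = \left(-3\right) 4 = -12$)
$109 \cdot 106 + H = 109 \cdot 106 - 12 = 11554 - 12 = 11542$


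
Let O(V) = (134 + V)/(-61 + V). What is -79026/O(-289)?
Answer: -5531820/31 ≈ -1.7845e+5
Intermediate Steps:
O(V) = (134 + V)/(-61 + V)
-79026/O(-289) = -79026*(-61 - 289)/(134 - 289) = -79026/(-155/(-350)) = -79026/((-1/350*(-155))) = -79026/31/70 = -79026*70/31 = -5531820/31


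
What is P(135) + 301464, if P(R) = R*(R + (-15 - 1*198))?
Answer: 290934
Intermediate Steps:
P(R) = R*(-213 + R) (P(R) = R*(R + (-15 - 198)) = R*(R - 213) = R*(-213 + R))
P(135) + 301464 = 135*(-213 + 135) + 301464 = 135*(-78) + 301464 = -10530 + 301464 = 290934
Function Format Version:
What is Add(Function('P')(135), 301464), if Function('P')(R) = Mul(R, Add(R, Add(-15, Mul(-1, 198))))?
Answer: 290934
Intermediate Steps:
Function('P')(R) = Mul(R, Add(-213, R)) (Function('P')(R) = Mul(R, Add(R, Add(-15, -198))) = Mul(R, Add(R, -213)) = Mul(R, Add(-213, R)))
Add(Function('P')(135), 301464) = Add(Mul(135, Add(-213, 135)), 301464) = Add(Mul(135, -78), 301464) = Add(-10530, 301464) = 290934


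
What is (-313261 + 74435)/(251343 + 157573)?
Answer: -119413/204458 ≈ -0.58405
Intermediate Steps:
(-313261 + 74435)/(251343 + 157573) = -238826/408916 = -238826*1/408916 = -119413/204458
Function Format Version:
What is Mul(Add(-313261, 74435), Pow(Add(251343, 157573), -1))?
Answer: Rational(-119413, 204458) ≈ -0.58405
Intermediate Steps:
Mul(Add(-313261, 74435), Pow(Add(251343, 157573), -1)) = Mul(-238826, Pow(408916, -1)) = Mul(-238826, Rational(1, 408916)) = Rational(-119413, 204458)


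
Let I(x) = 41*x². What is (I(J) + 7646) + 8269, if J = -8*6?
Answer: 110379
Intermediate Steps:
J = -48
(I(J) + 7646) + 8269 = (41*(-48)² + 7646) + 8269 = (41*2304 + 7646) + 8269 = (94464 + 7646) + 8269 = 102110 + 8269 = 110379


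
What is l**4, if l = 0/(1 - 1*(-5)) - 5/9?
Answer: 625/6561 ≈ 0.095260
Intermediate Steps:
l = -5/9 (l = 0/(1 + 5) - 5*1/9 = 0/6 - 5/9 = 0*(1/6) - 5/9 = 0 - 5/9 = -5/9 ≈ -0.55556)
l**4 = (-5/9)**4 = 625/6561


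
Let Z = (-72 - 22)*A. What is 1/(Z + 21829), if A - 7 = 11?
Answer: 1/20137 ≈ 4.9660e-5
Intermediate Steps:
A = 18 (A = 7 + 11 = 18)
Z = -1692 (Z = (-72 - 22)*18 = -94*18 = -1692)
1/(Z + 21829) = 1/(-1692 + 21829) = 1/20137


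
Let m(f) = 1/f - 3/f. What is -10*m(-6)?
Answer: -10/3 ≈ -3.3333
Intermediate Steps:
m(f) = -2/f (m(f) = 1/f - 3/f = -2/f)
-10*m(-6) = -(-20)/(-6) = -(-20)*(-1)/6 = -10*⅓ = -10/3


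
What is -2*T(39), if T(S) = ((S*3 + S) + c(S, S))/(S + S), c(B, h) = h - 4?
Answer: -191/39 ≈ -4.8974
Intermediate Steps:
c(B, h) = -4 + h
T(S) = (-4 + 5*S)/(2*S) (T(S) = ((S*3 + S) + (-4 + S))/(S + S) = ((3*S + S) + (-4 + S))/((2*S)) = (4*S + (-4 + S))*(1/(2*S)) = (-4 + 5*S)*(1/(2*S)) = (-4 + 5*S)/(2*S))
-2*T(39) = -2*(5/2 - 2/39) = -2*191/78 = -191/39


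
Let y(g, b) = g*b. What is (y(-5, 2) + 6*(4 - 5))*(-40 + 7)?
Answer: 528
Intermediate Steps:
y(g, b) = b*g
(y(-5, 2) + 6*(4 - 5))*(-40 + 7) = (2*(-5) + 6*(4 - 5))*(-40 + 7) = (-10 + 6*(-1))*(-33) = (-10 - 6)*(-33) = -16*(-33) = 528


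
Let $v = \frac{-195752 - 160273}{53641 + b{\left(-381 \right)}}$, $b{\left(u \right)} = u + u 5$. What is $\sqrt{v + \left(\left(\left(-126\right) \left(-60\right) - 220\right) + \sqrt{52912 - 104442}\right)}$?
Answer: $\frac{\sqrt{773590510385 + 105493441 i \sqrt{51530}}}{10271} \approx 85.644 + 1.3253 i$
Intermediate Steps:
$b{\left(u \right)} = 6 u$ ($b{\left(u \right)} = u + 5 u = 6 u$)
$v = - \frac{71205}{10271}$ ($v = \frac{-195752 - 160273}{53641 + 6 \left(-381\right)} = - \frac{356025}{53641 - 2286} = - \frac{356025}{51355} = \left(-356025\right) \frac{1}{51355} = - \frac{71205}{10271} \approx -6.9326$)
$\sqrt{v + \left(\left(\left(-126\right) \left(-60\right) - 220\right) + \sqrt{52912 - 104442}\right)} = \sqrt{- \frac{71205}{10271} + \left(\left(\left(-126\right) \left(-60\right) - 220\right) + \sqrt{52912 - 104442}\right)} = \sqrt{- \frac{71205}{10271} + \left(\left(7560 - 220\right) + \sqrt{-51530}\right)} = \sqrt{- \frac{71205}{10271} + \left(7340 + i \sqrt{51530}\right)} = \sqrt{\frac{75317935}{10271} + i \sqrt{51530}}$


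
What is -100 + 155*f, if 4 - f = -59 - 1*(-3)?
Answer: 9200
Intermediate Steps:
f = 60 (f = 4 - (-59 - 1*(-3)) = 4 - (-59 + 3) = 4 - 1*(-56) = 4 + 56 = 60)
-100 + 155*f = -100 + 155*60 = -100 + 9300 = 9200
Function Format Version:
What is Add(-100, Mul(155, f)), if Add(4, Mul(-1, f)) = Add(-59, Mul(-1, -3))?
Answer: 9200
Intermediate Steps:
f = 60 (f = Add(4, Mul(-1, Add(-59, Mul(-1, -3)))) = Add(4, Mul(-1, Add(-59, 3))) = Add(4, Mul(-1, -56)) = Add(4, 56) = 60)
Add(-100, Mul(155, f)) = Add(-100, Mul(155, 60)) = Add(-100, 9300) = 9200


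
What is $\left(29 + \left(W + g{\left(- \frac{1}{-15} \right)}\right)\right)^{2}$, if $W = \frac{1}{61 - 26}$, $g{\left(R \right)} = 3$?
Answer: $\frac{1256641}{1225} \approx 1025.8$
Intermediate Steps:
$W = \frac{1}{35} \approx 0.028571$
$\left(29 + \left(W + g{\left(- \frac{1}{-15} \right)}\right)\right)^{2} = \left(29 + \left(\frac{1}{35} + 3\right)\right)^{2} = \left(29 + \frac{106}{35}\right)^{2} = \left(\frac{1121}{35}\right)^{2} = \frac{1256641}{1225}$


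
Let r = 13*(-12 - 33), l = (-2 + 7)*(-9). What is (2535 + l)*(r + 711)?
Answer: 313740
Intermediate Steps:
l = -45 (l = 5*(-9) = -45)
r = -585 (r = 13*(-45) = -585)
(2535 + l)*(r + 711) = (2535 - 45)*(-585 + 711) = 2490*126 = 313740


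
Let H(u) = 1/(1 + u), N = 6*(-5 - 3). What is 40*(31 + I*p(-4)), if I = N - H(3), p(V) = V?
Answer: 8960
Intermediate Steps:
N = -48 (N = 6*(-8) = -48)
I = -193/4 (I = -48 - 1/(1 + 3) = -48 - 1/4 = -48 - 1*¼ = -48 - ¼ = -193/4 ≈ -48.250)
40*(31 + I*p(-4)) = 40*(31 - 193/4*(-4)) = 40*(31 + 193) = 40*224 = 8960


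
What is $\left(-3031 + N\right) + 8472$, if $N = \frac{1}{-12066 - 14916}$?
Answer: $\frac{146809061}{26982} \approx 5441.0$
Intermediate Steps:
$N = - \frac{1}{26982}$ ($N = \frac{1}{-26982} = - \frac{1}{26982} \approx -3.7062 \cdot 10^{-5}$)
$\left(-3031 + N\right) + 8472 = \left(-3031 - \frac{1}{26982}\right) + 8472 = - \frac{81782443}{26982} + 8472 = \frac{146809061}{26982}$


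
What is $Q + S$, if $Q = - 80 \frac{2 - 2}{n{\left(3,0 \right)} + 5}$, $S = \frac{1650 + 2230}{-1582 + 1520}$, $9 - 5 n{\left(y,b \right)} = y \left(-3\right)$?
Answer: $- \frac{1940}{31} \approx -62.581$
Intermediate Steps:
$n{\left(y,b \right)} = \frac{9}{5} + \frac{3 y}{5}$ ($n{\left(y,b \right)} = \frac{9}{5} - \frac{y \left(-3\right)}{5} = \frac{9}{5} - \frac{\left(-3\right) y}{5} = \frac{9}{5} + \frac{3 y}{5}$)
$S = - \frac{1940}{31}$ ($S = \frac{3880}{-62} = 3880 \left(- \frac{1}{62}\right) = - \frac{1940}{31} \approx -62.581$)
$Q = 0$ ($Q = - 80 \frac{2 - 2}{\left(\frac{9}{5} + \frac{3}{5} \cdot 3\right) + 5} = - 80 \frac{0}{\left(\frac{9}{5} + \frac{9}{5}\right) + 5} = - 80 \frac{0}{\frac{18}{5} + 5} = - 80 \frac{0}{\frac{43}{5}} = - 80 \cdot 0 \cdot \frac{5}{43} = \left(-80\right) 0 = 0$)
$Q + S = 0 - \frac{1940}{31} = - \frac{1940}{31}$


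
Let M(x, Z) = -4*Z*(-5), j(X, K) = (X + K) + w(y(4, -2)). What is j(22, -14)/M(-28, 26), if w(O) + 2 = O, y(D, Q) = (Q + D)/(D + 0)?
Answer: 1/80 ≈ 0.012500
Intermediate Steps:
y(D, Q) = (D + Q)/D
w(O) = -2 + O
j(X, K) = -3/2 + K + X (j(X, K) = (X + K) + (-2 + (4 - 2)/4) = (K + X) + (-2 + (¼)*2) = (K + X) + (-2 + ½) = (K + X) - 3/2 = -3/2 + K + X)
M(x, Z) = 20*Z (M(x, Z) = -4*Z*(-5) = 20*Z)
j(22, -14)/M(-28, 26) = (-3/2 - 14 + 22)/((20*26)) = (13/2)/520 = (13/2)*(1/520) = 1/80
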